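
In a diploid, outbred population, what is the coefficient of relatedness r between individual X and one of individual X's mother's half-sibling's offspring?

0.0625

Each parent–offspring link contributes a factor of 1/2, and independent paths through distinct common ancestors add.
Half first cousins share one grandparent — one path of length 4: r = (1/2)^4 = 1/16.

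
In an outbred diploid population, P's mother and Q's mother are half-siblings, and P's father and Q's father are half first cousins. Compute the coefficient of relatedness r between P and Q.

Relatedness sums over independent paths through distinct common ancestors.
P and Q are related in two ways: half first cousins through their mothers (r = 1/16) and half second cousins through their fathers (r = 1/64).
r = 1/16 + 1/64 = 0.078125.

0.078125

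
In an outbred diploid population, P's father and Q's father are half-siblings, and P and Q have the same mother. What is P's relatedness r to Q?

Wright's path rule: contributions from independent ancestry routes add.
P and Q are related in two ways: half first cousins through their fathers (r = 1/16) and half-sibs through their shared mother (r = 1/4).
r = 1/16 + 1/4 = 0.3125.

0.3125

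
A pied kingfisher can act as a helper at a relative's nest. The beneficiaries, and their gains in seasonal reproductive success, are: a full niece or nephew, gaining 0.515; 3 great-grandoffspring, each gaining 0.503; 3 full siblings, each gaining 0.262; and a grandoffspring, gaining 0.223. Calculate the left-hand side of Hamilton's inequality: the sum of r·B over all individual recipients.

0.766125

r to a full niece or nephew = 1/4 (full aunt/uncle↔niece/nephew: two paths of length 3 through the shared grandparent pair: r = 2·(1/2)^3 = 1/4).
r to a great-grandoffspring = 1/8 (three parent–offspring links: r = (1/2)^3 = 1/8).
r to a full sibling = 0.5 (full sibs share both parents — two paths of length 2: r = 2·(1/2)^2 = 1/2).
r to a grandoffspring = 0.25 (two parent–offspring links: r = (1/2)^2 = 1/4).
Summing one r·B term per recipient: 1·0.25·0.515 + 3·0.125·0.503 + 3·0.5·0.262 + 1·0.25·0.223 = 0.766125.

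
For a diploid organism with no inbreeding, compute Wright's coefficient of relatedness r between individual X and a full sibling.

0.5

Full sibs share both parents — two paths of length 2: r = 2·(1/2)^2 = 1/2.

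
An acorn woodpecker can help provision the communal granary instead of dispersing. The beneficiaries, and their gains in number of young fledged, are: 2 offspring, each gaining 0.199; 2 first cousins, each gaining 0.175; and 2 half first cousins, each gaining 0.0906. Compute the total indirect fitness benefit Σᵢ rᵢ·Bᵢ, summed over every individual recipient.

0.254075

r to an offspring = 1/2 (one parent–offspring link: r = (1/2)^1 = 1/2).
r to a first cousin = 0.125 (first cousins share one grandparent pair — two paths of length 4: r = 2·(1/2)^4 = 1/8).
r to a half first cousin = 1/16 (half first cousins share one grandparent — one path of length 4: r = (1/2)^4 = 1/16).
Summing one r·B term per recipient: 2·0.5·0.199 + 2·0.125·0.175 + 2·0.0625·0.0906 = 0.254075.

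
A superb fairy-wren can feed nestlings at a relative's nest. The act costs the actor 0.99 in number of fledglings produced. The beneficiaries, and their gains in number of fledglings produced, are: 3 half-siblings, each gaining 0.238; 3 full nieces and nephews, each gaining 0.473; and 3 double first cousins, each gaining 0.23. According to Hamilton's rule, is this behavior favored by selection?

No

Hamilton's rule: the trait is favored when the sum of r·B over every recipient exceeds the actor's cost C.
r to a half-sibling = 1/4 (half-sibs share one parent — one path of length 2: r = (1/2)^2 = 1/4).
r to a full niece or nephew = 0.25 (full aunt/uncle↔niece/nephew: two paths of length 3 through the shared grandparent pair: r = 2·(1/2)^3 = 1/4).
r to a double first cousin = 1/4 (double first cousins share both grandparent pairs — four paths of length 4: r = 4·(1/2)^4 = 1/4).
Summing one r·B term per recipient: 3·0.25·0.238 + 3·0.25·0.473 + 3·0.25·0.23 = 0.70575.
0.70575 < 0.99: the indirect benefit is less than the cost.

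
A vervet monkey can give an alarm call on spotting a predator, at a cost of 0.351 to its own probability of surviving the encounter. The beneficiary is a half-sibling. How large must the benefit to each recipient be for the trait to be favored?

r to a half-sibling = 0.25 (half-sibs share one parent — one path of length 2: r = (1/2)^2 = 1/4).
Hamilton's rule with n recipients of equal r: n·r·B > C, so B > C/(n·r) = 0.351/(1·0.25) = 1.404.

1.404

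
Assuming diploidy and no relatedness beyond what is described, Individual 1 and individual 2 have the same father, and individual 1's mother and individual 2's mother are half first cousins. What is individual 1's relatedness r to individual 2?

With two independent routes of shared ancestry, r is the sum of the two contributions.
Individual 1 and individual 2 are related in two ways: half-sibs through their shared father (r = 1/4) and half second cousins through their mothers (r = 1/64).
r = 1/4 + 1/64 = 0.265625.

0.265625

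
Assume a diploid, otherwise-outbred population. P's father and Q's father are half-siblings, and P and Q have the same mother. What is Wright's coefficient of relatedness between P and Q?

0.3125

Relatedness sums over independent paths through distinct common ancestors.
P and Q are related in two ways: half first cousins through their fathers (r = 1/16) and half-sibs through their shared mother (r = 1/4).
r = 1/16 + 1/4 = 0.3125.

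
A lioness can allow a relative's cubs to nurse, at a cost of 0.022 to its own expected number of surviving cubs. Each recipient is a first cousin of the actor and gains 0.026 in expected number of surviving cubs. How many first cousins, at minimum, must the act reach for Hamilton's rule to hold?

7

r to a first cousin = 0.125 (first cousins share one grandparent pair — two paths of length 4: r = 2·(1/2)^4 = 1/8).
Hamilton's rule: n·r·B > C  ⇒  n > C/(r·B) = 0.022/(0.125·0.026) = 6.769.
The smallest integer exceeding 6.769 is 7.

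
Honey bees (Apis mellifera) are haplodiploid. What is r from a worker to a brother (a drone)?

0.25

Her haploid brother carries none of their father's genes and a random half of their mother's genome; that half matches the maternal half of her own genome with probability 1/2: r = 1/2 · 1/2 = 1/4.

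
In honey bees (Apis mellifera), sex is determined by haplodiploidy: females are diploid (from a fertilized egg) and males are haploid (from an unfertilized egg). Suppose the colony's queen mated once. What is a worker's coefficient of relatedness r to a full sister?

Haplodiploid full sisters inherit their father's entire haploid genome identically (contributing 1/2) and on average half of their mother's contribution (1/2 · 1/2 = 1/4); r = 1/2 + 1/4 = 3/4.

0.75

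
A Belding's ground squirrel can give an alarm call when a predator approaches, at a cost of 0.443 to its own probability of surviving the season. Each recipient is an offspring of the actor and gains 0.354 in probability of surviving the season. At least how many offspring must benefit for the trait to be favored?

r to an offspring = 1/2 (one parent–offspring link: r = (1/2)^1 = 1/2).
Hamilton's rule: n·r·B > C  ⇒  n > C/(r·B) = 0.443/(0.5·0.354) = 2.503.
The smallest integer exceeding 2.503 is 3.

3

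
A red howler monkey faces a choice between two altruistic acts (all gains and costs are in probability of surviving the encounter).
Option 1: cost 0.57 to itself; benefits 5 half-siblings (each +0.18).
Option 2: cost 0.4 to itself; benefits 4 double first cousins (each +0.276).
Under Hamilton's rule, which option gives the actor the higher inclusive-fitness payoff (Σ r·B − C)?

Option 2

Option 1: r to a half-sibling = 0.25.
Option 1: Σ r·B − C = (5·0.25·0.18) − 0.57 = -0.345.
Option 2: r to a double first cousin = 0.25.
Option 2: Σ r·B − C = (4·0.25·0.276) − 0.4 = -0.124.
Option 2 has the higher net inclusive-fitness payoff.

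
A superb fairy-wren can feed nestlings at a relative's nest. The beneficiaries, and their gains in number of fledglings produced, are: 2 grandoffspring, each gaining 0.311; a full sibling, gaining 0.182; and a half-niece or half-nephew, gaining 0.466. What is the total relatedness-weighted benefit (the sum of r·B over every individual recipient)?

r to a grandoffspring = 0.25 (two parent–offspring links: r = (1/2)^2 = 1/4).
r to a full sibling = 0.5 (full sibs share both parents — two paths of length 2: r = 2·(1/2)^2 = 1/2).
r to a half-niece or half-nephew = 0.125 (half-aunt/uncle↔niece/nephew: one path of length 3: r = (1/2)^3 = 1/8).
Summing one r·B term per recipient: 2·0.25·0.311 + 1·0.5·0.182 + 1·0.125·0.466 = 0.30475.

0.30475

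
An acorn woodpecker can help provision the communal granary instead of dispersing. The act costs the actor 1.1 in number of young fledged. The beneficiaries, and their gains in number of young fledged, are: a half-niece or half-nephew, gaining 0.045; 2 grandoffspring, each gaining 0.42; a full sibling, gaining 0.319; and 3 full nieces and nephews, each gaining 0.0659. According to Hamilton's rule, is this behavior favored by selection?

Hamilton's rule: the trait is favored when the sum of r·B over every recipient exceeds the actor's cost C.
r to a half-niece or half-nephew = 0.125 (half-aunt/uncle↔niece/nephew: one path of length 3: r = (1/2)^3 = 1/8).
r to a grandoffspring = 1/4 (two parent–offspring links: r = (1/2)^2 = 1/4).
r to a full sibling = 0.5 (full sibs share both parents — two paths of length 2: r = 2·(1/2)^2 = 1/2).
r to a full niece or nephew = 1/4 (full aunt/uncle↔niece/nephew: two paths of length 3 through the shared grandparent pair: r = 2·(1/2)^3 = 1/4).
Summing one r·B term per recipient: 1·0.125·0.045 + 2·0.25·0.42 + 1·0.5·0.319 + 3·0.25·0.0659 = 0.42455.
0.42455 < 1.1: the indirect benefit is less than the cost.

No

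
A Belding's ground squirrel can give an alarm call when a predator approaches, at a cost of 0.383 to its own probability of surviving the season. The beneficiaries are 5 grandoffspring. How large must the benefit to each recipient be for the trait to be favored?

0.3064

r to a grandoffspring = 1/4 (two parent–offspring links: r = (1/2)^2 = 1/4).
Hamilton's rule with n recipients of equal r: n·r·B > C, so B > C/(n·r) = 0.383/(5·0.25) = 0.3064.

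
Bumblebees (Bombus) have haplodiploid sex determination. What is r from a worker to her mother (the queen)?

One meiotic link between diploid queen and diploid daughter: r = 1/2.

0.5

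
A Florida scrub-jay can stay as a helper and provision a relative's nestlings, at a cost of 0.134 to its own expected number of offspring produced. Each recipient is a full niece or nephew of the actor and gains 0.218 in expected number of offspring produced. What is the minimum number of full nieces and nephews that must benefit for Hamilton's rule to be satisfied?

3

r to a full niece or nephew = 0.25 (full aunt/uncle↔niece/nephew: two paths of length 3 through the shared grandparent pair: r = 2·(1/2)^3 = 1/4).
Hamilton's rule: n·r·B > C  ⇒  n > C/(r·B) = 0.134/(0.25·0.218) = 2.459.
The smallest integer exceeding 2.459 is 3.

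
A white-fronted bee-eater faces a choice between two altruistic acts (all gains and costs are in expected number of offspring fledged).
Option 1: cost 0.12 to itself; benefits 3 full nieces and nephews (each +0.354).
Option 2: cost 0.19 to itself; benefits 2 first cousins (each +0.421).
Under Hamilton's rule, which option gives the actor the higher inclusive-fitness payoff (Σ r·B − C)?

Option 1: r to a full niece or nephew = 0.25.
Option 1: Σ r·B − C = (3·0.25·0.354) − 0.12 = 0.1455.
Option 2: r to a first cousin = 0.125.
Option 2: Σ r·B − C = (2·0.125·0.421) − 0.19 = -0.08475.
Option 1 has the higher net inclusive-fitness payoff.

Option 1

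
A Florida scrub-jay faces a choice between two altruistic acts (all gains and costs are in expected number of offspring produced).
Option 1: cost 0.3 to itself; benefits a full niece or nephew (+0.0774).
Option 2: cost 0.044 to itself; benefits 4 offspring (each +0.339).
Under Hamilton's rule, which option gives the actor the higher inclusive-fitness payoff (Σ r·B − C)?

Option 1: r to a full niece or nephew = 0.25.
Option 1: Σ r·B − C = (1·0.25·0.0774) − 0.3 = -0.28065.
Option 2: r to an offspring = 0.5.
Option 2: Σ r·B − C = (4·0.5·0.339) − 0.044 = 0.634.
Option 2 has the higher net inclusive-fitness payoff.

Option 2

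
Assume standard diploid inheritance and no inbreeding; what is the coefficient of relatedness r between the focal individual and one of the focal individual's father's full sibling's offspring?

Each parent–offspring link contributes a factor of 1/2, and independent paths through distinct common ancestors add.
First cousins share one grandparent pair — two paths of length 4: r = 2·(1/2)^4 = 1/8.

0.125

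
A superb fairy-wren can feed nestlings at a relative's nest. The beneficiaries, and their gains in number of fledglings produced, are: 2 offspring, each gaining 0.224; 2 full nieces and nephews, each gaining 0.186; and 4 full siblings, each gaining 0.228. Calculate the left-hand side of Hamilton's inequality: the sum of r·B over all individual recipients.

r to an offspring = 1/2 (one parent–offspring link: r = (1/2)^1 = 1/2).
r to a full niece or nephew = 0.25 (full aunt/uncle↔niece/nephew: two paths of length 3 through the shared grandparent pair: r = 2·(1/2)^3 = 1/4).
r to a full sibling = 0.5 (full sibs share both parents — two paths of length 2: r = 2·(1/2)^2 = 1/2).
Summing one r·B term per recipient: 2·0.5·0.224 + 2·0.25·0.186 + 4·0.5·0.228 = 0.773.

0.773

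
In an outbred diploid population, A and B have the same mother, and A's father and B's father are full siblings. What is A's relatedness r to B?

Relatedness sums over independent paths through distinct common ancestors.
A and B are related in two ways: half-sibs through their shared mother (r = 1/4) and first cousins through their fathers (r = 1/8).
r = 1/4 + 1/8 = 3/8 = 0.375.

0.375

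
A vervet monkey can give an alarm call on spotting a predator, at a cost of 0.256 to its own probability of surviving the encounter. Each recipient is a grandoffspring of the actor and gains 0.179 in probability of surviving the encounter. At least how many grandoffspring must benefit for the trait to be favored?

6

r to a grandoffspring = 1/4 (two parent–offspring links: r = (1/2)^2 = 1/4).
Hamilton's rule: n·r·B > C  ⇒  n > C/(r·B) = 0.256/(0.25·0.179) = 5.721.
The smallest integer exceeding 5.721 is 6.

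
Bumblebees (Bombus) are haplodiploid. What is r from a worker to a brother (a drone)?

Her haploid brother carries none of their father's genes and a random half of their mother's genome; that half matches the maternal half of her own genome with probability 1/2: r = 1/2 · 1/2 = 1/4.

0.25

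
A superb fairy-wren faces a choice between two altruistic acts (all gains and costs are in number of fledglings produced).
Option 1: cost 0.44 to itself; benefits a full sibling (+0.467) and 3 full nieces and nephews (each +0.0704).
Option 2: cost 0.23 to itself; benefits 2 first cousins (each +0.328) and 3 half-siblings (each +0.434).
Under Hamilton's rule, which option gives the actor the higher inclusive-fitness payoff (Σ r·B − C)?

Option 2

Option 1: r to a full sibling = 0.5.
Option 1: r to a full niece or nephew = 0.25.
Option 1: Σ r·B − C = (1·0.5·0.467 + 3·0.25·0.0704) − 0.44 = -0.1537.
Option 2: r to a first cousin = 0.125.
Option 2: r to a half-sibling = 0.25.
Option 2: Σ r·B − C = (2·0.125·0.328 + 3·0.25·0.434) − 0.23 = 0.1775.
Option 2 has the higher net inclusive-fitness payoff.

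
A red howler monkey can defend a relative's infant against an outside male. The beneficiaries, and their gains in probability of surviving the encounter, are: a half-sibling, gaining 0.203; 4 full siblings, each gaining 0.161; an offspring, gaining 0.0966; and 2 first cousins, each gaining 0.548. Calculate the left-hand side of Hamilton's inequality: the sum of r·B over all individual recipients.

r to a half-sibling = 1/4 (half-sibs share one parent — one path of length 2: r = (1/2)^2 = 1/4).
r to a full sibling = 1/2 (full sibs share both parents — two paths of length 2: r = 2·(1/2)^2 = 1/2).
r to an offspring = 1/2 (one parent–offspring link: r = (1/2)^1 = 1/2).
r to a first cousin = 0.125 (first cousins share one grandparent pair — two paths of length 4: r = 2·(1/2)^4 = 1/8).
Summing one r·B term per recipient: 1·0.25·0.203 + 4·0.5·0.161 + 1·0.5·0.0966 + 2·0.125·0.548 = 0.55805.

0.55805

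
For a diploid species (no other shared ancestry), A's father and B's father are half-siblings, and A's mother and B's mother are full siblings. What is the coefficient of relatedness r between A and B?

Independent pedigree routes through distinct common ancestors add.
A and B are related in two ways: half first cousins through their fathers (r = 1/16) and first cousins through their mothers (r = 1/8).
r = 1/16 + 1/8 = 3/16 = 0.1875.

0.1875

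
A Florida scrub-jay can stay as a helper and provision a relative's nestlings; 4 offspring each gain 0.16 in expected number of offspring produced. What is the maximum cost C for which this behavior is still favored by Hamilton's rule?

0.32

r to an offspring = 1/2 (one parent–offspring link: r = (1/2)^1 = 1/2).
Hamilton's rule: n·r·B > C, so the trait is favored while C < n·r·B = 4·0.5·0.16 = 0.32.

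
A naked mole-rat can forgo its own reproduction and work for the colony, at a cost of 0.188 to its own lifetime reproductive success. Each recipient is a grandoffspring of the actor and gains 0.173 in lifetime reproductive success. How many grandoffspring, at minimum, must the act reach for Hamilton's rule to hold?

r to a grandoffspring = 0.25 (two parent–offspring links: r = (1/2)^2 = 1/4).
Hamilton's rule: n·r·B > C  ⇒  n > C/(r·B) = 0.188/(0.25·0.173) = 4.347.
The smallest integer exceeding 4.347 is 5.

5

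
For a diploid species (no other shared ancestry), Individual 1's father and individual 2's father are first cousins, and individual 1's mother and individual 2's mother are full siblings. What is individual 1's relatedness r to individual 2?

Relatedness sums over independent paths through distinct common ancestors.
Individual 1 and individual 2 are related in two ways: second cousins through their fathers (r = 1/32) and first cousins through their mothers (r = 1/8).
r = 1/32 + 1/8 = 0.15625.

0.15625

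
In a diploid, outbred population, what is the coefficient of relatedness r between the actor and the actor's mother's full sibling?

Each parent–offspring link contributes a factor of 1/2, and independent paths through distinct common ancestors add.
Full aunt/uncle↔niece/nephew: two paths of length 3 through the shared grandparent pair: r = 2·(1/2)^3 = 1/4.

0.25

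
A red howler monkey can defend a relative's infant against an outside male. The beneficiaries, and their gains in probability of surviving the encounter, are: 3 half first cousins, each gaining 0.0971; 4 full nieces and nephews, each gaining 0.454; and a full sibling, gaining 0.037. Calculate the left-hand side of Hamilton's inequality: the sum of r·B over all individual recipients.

r to a half first cousin = 1/16 (half first cousins share one grandparent — one path of length 4: r = (1/2)^4 = 1/16).
r to a full niece or nephew = 0.25 (full aunt/uncle↔niece/nephew: two paths of length 3 through the shared grandparent pair: r = 2·(1/2)^3 = 1/4).
r to a full sibling = 0.5 (full sibs share both parents — two paths of length 2: r = 2·(1/2)^2 = 1/2).
Summing one r·B term per recipient: 3·0.0625·0.0971 + 4·0.25·0.454 + 1·0.5·0.037 = 0.49070625.

0.49070625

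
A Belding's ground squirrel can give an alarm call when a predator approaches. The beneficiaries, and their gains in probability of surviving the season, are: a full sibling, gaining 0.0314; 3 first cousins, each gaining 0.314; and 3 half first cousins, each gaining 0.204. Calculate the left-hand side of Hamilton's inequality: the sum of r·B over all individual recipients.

0.1717

r to a full sibling = 1/2 (full sibs share both parents — two paths of length 2: r = 2·(1/2)^2 = 1/2).
r to a first cousin = 1/8 (first cousins share one grandparent pair — two paths of length 4: r = 2·(1/2)^4 = 1/8).
r to a half first cousin = 1/16 (half first cousins share one grandparent — one path of length 4: r = (1/2)^4 = 1/16).
Summing one r·B term per recipient: 1·0.5·0.0314 + 3·0.125·0.314 + 3·0.0625·0.204 = 0.1717.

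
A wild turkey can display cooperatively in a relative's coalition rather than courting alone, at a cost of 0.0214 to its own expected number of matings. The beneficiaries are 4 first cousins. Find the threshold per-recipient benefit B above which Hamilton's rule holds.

r to a first cousin = 1/8 (first cousins share one grandparent pair — two paths of length 4: r = 2·(1/2)^4 = 1/8).
Hamilton's rule with n recipients of equal r: n·r·B > C, so B > C/(n·r) = 0.0214/(4·0.125) = 0.0428.

0.0428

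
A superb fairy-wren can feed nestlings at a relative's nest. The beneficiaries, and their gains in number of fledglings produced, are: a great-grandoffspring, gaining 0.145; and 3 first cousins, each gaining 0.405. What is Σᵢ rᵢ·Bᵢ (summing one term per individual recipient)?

0.17

r to a great-grandoffspring = 1/8 (three parent–offspring links: r = (1/2)^3 = 1/8).
r to a first cousin = 0.125 (first cousins share one grandparent pair — two paths of length 4: r = 2·(1/2)^4 = 1/8).
Summing one r·B term per recipient: 1·0.125·0.145 + 3·0.125·0.405 = 0.17.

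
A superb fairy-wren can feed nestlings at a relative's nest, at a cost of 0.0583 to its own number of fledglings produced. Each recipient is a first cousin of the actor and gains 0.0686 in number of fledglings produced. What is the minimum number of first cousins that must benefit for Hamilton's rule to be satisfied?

7

r to a first cousin = 0.125 (first cousins share one grandparent pair — two paths of length 4: r = 2·(1/2)^4 = 1/8).
Hamilton's rule: n·r·B > C  ⇒  n > C/(r·B) = 0.0583/(0.125·0.0686) = 6.799.
The smallest integer exceeding 6.799 is 7.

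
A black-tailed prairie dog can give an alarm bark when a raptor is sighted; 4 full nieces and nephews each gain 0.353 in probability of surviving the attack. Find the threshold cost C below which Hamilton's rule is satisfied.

r to a full niece or nephew = 1/4 (full aunt/uncle↔niece/nephew: two paths of length 3 through the shared grandparent pair: r = 2·(1/2)^3 = 1/4).
Hamilton's rule: n·r·B > C, so the trait is favored while C < n·r·B = 4·0.25·0.353 = 0.353.

0.353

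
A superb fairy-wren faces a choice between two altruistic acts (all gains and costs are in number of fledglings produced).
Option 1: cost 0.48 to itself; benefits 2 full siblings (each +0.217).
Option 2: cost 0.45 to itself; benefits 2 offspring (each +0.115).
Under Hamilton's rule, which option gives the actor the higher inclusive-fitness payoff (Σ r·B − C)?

Option 1

Option 1: r to a full sibling = 0.5.
Option 1: Σ r·B − C = (2·0.5·0.217) − 0.48 = -0.263.
Option 2: r to an offspring = 0.5.
Option 2: Σ r·B − C = (2·0.5·0.115) − 0.45 = -0.335.
Option 1 has the higher net inclusive-fitness payoff.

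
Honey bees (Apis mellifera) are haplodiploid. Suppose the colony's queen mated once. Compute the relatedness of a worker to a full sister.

0.75

Haplodiploid full sisters inherit their father's entire haploid genome identically (contributing 1/2) and on average half of their mother's contribution (1/2 · 1/2 = 1/4); r = 1/2 + 1/4 = 3/4.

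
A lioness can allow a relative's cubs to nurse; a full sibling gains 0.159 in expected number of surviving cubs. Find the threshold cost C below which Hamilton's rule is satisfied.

0.0795

r to a full sibling = 1/2 (full sibs share both parents — two paths of length 2: r = 2·(1/2)^2 = 1/2).
Hamilton's rule: n·r·B > C, so the trait is favored while C < n·r·B = 1·0.5·0.159 = 0.0795.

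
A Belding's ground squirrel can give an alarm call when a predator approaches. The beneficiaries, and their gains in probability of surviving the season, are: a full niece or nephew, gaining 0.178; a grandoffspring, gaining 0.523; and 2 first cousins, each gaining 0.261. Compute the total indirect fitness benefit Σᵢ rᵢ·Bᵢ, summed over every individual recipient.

r to a full niece or nephew = 1/4 (full aunt/uncle↔niece/nephew: two paths of length 3 through the shared grandparent pair: r = 2·(1/2)^3 = 1/4).
r to a grandoffspring = 1/4 (two parent–offspring links: r = (1/2)^2 = 1/4).
r to a first cousin = 0.125 (first cousins share one grandparent pair — two paths of length 4: r = 2·(1/2)^4 = 1/8).
Summing one r·B term per recipient: 1·0.25·0.178 + 1·0.25·0.523 + 2·0.125·0.261 = 0.2405.

0.2405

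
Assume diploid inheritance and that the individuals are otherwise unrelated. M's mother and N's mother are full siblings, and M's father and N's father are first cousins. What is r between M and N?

With two independent routes of shared ancestry, r is the sum of the two contributions.
M and N are related in two ways: first cousins through their mothers (r = 1/8) and second cousins through their fathers (r = 1/32).
r = 1/8 + 1/32 = 5/32 = 0.15625.

0.15625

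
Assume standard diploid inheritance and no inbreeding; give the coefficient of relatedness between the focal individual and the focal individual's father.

Each parent–offspring link contributes a factor of 1/2, and independent paths through distinct common ancestors add.
One parent–offspring link: r = (1/2)^1 = 1/2.

0.5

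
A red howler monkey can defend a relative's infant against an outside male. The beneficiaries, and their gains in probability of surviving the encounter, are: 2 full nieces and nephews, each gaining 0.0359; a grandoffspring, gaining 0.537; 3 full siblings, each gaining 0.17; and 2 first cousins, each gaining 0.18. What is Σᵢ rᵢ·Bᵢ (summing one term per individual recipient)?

r to a full niece or nephew = 0.25 (full aunt/uncle↔niece/nephew: two paths of length 3 through the shared grandparent pair: r = 2·(1/2)^3 = 1/4).
r to a grandoffspring = 0.25 (two parent–offspring links: r = (1/2)^2 = 1/4).
r to a full sibling = 1/2 (full sibs share both parents — two paths of length 2: r = 2·(1/2)^2 = 1/2).
r to a first cousin = 1/8 (first cousins share one grandparent pair — two paths of length 4: r = 2·(1/2)^4 = 1/8).
Summing one r·B term per recipient: 2·0.25·0.0359 + 1·0.25·0.537 + 3·0.5·0.17 + 2·0.125·0.18 = 0.4522.

0.4522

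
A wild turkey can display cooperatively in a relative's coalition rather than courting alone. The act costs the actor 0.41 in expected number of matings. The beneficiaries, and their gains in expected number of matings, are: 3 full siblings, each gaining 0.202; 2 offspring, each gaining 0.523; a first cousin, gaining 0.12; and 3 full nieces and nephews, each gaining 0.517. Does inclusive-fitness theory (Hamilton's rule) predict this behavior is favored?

Hamilton's rule: the trait is favored when the sum of r·B over every recipient exceeds the actor's cost C.
r to a full sibling = 1/2 (full sibs share both parents — two paths of length 2: r = 2·(1/2)^2 = 1/2).
r to an offspring = 1/2 (one parent–offspring link: r = (1/2)^1 = 1/2).
r to a first cousin = 1/8 (first cousins share one grandparent pair — two paths of length 4: r = 2·(1/2)^4 = 1/8).
r to a full niece or nephew = 0.25 (full aunt/uncle↔niece/nephew: two paths of length 3 through the shared grandparent pair: r = 2·(1/2)^3 = 1/4).
Summing one r·B term per recipient: 3·0.5·0.202 + 2·0.5·0.523 + 1·0.125·0.12 + 3·0.25·0.517 = 1.22875.
1.22875 > 0.41: the indirect benefit exceeds the cost.

Yes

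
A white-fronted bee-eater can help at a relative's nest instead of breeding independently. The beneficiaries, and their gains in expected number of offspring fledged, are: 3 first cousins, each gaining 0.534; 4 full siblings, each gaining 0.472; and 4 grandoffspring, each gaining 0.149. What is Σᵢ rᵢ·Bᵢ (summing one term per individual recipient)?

r to a first cousin = 1/8 (first cousins share one grandparent pair — two paths of length 4: r = 2·(1/2)^4 = 1/8).
r to a full sibling = 1/2 (full sibs share both parents — two paths of length 2: r = 2·(1/2)^2 = 1/2).
r to a grandoffspring = 0.25 (two parent–offspring links: r = (1/2)^2 = 1/4).
Summing one r·B term per recipient: 3·0.125·0.534 + 4·0.5·0.472 + 4·0.25·0.149 = 1.29325.

1.29325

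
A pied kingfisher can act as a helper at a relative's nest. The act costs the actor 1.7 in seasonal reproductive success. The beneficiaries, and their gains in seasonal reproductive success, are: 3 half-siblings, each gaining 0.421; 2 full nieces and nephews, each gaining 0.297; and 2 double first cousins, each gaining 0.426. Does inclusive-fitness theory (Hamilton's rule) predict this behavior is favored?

No

Hamilton's rule: the trait is favored when the sum of r·B over every recipient exceeds the actor's cost C.
r to a half-sibling = 1/4 (half-sibs share one parent — one path of length 2: r = (1/2)^2 = 1/4).
r to a full niece or nephew = 1/4 (full aunt/uncle↔niece/nephew: two paths of length 3 through the shared grandparent pair: r = 2·(1/2)^3 = 1/4).
r to a double first cousin = 1/4 (double first cousins share both grandparent pairs — four paths of length 4: r = 4·(1/2)^4 = 1/4).
Summing one r·B term per recipient: 3·0.25·0.421 + 2·0.25·0.297 + 2·0.25·0.426 = 0.67725.
0.67725 < 1.7: the indirect benefit is less than the cost.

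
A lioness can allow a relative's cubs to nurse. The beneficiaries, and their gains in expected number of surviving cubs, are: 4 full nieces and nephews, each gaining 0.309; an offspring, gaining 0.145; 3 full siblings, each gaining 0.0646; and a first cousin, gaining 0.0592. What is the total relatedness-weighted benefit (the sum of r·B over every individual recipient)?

0.4858

r to a full niece or nephew = 0.25 (full aunt/uncle↔niece/nephew: two paths of length 3 through the shared grandparent pair: r = 2·(1/2)^3 = 1/4).
r to an offspring = 1/2 (one parent–offspring link: r = (1/2)^1 = 1/2).
r to a full sibling = 0.5 (full sibs share both parents — two paths of length 2: r = 2·(1/2)^2 = 1/2).
r to a first cousin = 0.125 (first cousins share one grandparent pair — two paths of length 4: r = 2·(1/2)^4 = 1/8).
Summing one r·B term per recipient: 4·0.25·0.309 + 1·0.5·0.145 + 3·0.5·0.0646 + 1·0.125·0.0592 = 0.4858.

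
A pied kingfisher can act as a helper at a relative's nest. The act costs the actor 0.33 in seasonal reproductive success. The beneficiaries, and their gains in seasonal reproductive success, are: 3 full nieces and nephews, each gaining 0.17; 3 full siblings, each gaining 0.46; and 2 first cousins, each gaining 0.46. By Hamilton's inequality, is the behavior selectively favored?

Yes

Hamilton's rule: the trait is favored when the sum of r·B over every recipient exceeds the actor's cost C.
r to a full niece or nephew = 1/4 (full aunt/uncle↔niece/nephew: two paths of length 3 through the shared grandparent pair: r = 2·(1/2)^3 = 1/4).
r to a full sibling = 0.5 (full sibs share both parents — two paths of length 2: r = 2·(1/2)^2 = 1/2).
r to a first cousin = 0.125 (first cousins share one grandparent pair — two paths of length 4: r = 2·(1/2)^4 = 1/8).
Summing one r·B term per recipient: 3·0.25·0.17 + 3·0.5·0.46 + 2·0.125·0.46 = 0.9325.
0.9325 > 0.33: the indirect benefit exceeds the cost.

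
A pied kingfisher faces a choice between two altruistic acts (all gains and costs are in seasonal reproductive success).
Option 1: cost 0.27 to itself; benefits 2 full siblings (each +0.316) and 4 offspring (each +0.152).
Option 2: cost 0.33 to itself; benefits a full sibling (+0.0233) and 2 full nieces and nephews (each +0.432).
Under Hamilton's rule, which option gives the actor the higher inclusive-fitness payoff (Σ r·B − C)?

Option 1: r to a full sibling = 0.5.
Option 1: r to an offspring = 0.5.
Option 1: Σ r·B − C = (2·0.5·0.316 + 4·0.5·0.152) − 0.27 = 0.35.
Option 2: r to a full sibling = 0.5.
Option 2: r to a full niece or nephew = 0.25.
Option 2: Σ r·B − C = (1·0.5·0.0233 + 2·0.25·0.432) − 0.33 = -0.10235.
Option 1 has the higher net inclusive-fitness payoff.

Option 1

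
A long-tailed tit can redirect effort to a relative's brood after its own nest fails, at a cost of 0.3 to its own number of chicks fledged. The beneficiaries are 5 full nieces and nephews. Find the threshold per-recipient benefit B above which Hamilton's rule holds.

r to a full niece or nephew = 1/4 (full aunt/uncle↔niece/nephew: two paths of length 3 through the shared grandparent pair: r = 2·(1/2)^3 = 1/4).
Hamilton's rule with n recipients of equal r: n·r·B > C, so B > C/(n·r) = 0.3/(5·0.25) = 0.24.

0.24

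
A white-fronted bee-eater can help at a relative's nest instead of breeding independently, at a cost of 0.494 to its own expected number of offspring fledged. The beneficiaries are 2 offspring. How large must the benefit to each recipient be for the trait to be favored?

r to an offspring = 1/2 (one parent–offspring link: r = (1/2)^1 = 1/2).
Hamilton's rule with n recipients of equal r: n·r·B > C, so B > C/(n·r) = 0.494/(2·0.5) = 0.494.

0.494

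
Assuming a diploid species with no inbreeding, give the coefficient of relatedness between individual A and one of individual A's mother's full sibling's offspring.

0.125

Each parent–offspring link contributes a factor of 1/2, and independent paths through distinct common ancestors add.
First cousins share one grandparent pair — two paths of length 4: r = 2·(1/2)^4 = 1/8.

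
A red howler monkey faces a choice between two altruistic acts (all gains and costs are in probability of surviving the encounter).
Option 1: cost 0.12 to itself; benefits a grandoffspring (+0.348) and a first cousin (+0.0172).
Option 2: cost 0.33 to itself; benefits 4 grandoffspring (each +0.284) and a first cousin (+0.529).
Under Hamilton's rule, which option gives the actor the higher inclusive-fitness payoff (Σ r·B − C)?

Option 1: r to a grandoffspring = 0.25.
Option 1: r to a first cousin = 0.125.
Option 1: Σ r·B − C = (1·0.25·0.348 + 1·0.125·0.0172) − 0.12 = -0.03085.
Option 2: r to a grandoffspring = 0.25.
Option 2: r to a first cousin = 0.125.
Option 2: Σ r·B − C = (4·0.25·0.284 + 1·0.125·0.529) − 0.33 = 0.020125.
Option 2 has the higher net inclusive-fitness payoff.

Option 2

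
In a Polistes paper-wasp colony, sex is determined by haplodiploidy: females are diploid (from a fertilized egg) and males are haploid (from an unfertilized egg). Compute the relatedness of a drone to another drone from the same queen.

0.5

Haploid brothers each carry a random half of the queen's diploid genome, so on average they share half: r = 1/2.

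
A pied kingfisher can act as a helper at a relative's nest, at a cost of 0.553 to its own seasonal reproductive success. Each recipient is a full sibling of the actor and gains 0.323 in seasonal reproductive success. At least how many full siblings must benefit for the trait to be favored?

4

r to a full sibling = 1/2 (full sibs share both parents — two paths of length 2: r = 2·(1/2)^2 = 1/2).
Hamilton's rule: n·r·B > C  ⇒  n > C/(r·B) = 0.553/(0.5·0.323) = 3.424.
The smallest integer exceeding 3.424 is 4.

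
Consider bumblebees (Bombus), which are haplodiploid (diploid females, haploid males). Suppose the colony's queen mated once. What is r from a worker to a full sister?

Haplodiploid full sisters inherit their father's entire haploid genome identically (contributing 1/2) and on average half of their mother's contribution (1/2 · 1/2 = 1/4); r = 1/2 + 1/4 = 3/4.

0.75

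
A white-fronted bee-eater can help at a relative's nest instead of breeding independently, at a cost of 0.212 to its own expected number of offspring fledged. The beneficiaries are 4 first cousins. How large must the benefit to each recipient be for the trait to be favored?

r to a first cousin = 1/8 (first cousins share one grandparent pair — two paths of length 4: r = 2·(1/2)^4 = 1/8).
Hamilton's rule with n recipients of equal r: n·r·B > C, so B > C/(n·r) = 0.212/(4·0.125) = 0.424.

0.424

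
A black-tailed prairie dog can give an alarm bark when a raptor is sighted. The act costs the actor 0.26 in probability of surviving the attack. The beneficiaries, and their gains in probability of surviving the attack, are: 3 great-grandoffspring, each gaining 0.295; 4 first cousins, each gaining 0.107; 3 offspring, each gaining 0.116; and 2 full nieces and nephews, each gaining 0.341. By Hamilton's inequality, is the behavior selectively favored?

Hamilton's rule: the trait is favored when the sum of r·B over every recipient exceeds the actor's cost C.
r to a great-grandoffspring = 1/8 (three parent–offspring links: r = (1/2)^3 = 1/8).
r to a first cousin = 1/8 (first cousins share one grandparent pair — two paths of length 4: r = 2·(1/2)^4 = 1/8).
r to an offspring = 0.5 (one parent–offspring link: r = (1/2)^1 = 1/2).
r to a full niece or nephew = 0.25 (full aunt/uncle↔niece/nephew: two paths of length 3 through the shared grandparent pair: r = 2·(1/2)^3 = 1/4).
Summing one r·B term per recipient: 3·0.125·0.295 + 4·0.125·0.107 + 3·0.5·0.116 + 2·0.25·0.341 = 0.508625.
0.508625 > 0.26: the indirect benefit exceeds the cost.

Yes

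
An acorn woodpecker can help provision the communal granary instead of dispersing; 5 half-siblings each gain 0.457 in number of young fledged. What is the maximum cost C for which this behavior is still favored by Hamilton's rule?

0.57125

r to a half-sibling = 1/4 (half-sibs share one parent — one path of length 2: r = (1/2)^2 = 1/4).
Hamilton's rule: n·r·B > C, so the trait is favored while C < n·r·B = 5·0.25·0.457 = 0.57125.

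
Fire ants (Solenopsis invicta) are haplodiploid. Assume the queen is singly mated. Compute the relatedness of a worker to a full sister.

Haplodiploid full sisters inherit their father's entire haploid genome identically (contributing 1/2) and on average half of their mother's contribution (1/2 · 1/2 = 1/4); r = 1/2 + 1/4 = 3/4.

0.75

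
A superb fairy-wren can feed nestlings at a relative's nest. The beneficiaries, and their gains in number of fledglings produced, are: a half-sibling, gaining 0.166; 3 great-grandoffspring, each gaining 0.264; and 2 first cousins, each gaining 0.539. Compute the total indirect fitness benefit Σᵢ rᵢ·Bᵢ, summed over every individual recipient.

0.27525

r to a half-sibling = 1/4 (half-sibs share one parent — one path of length 2: r = (1/2)^2 = 1/4).
r to a great-grandoffspring = 0.125 (three parent–offspring links: r = (1/2)^3 = 1/8).
r to a first cousin = 1/8 (first cousins share one grandparent pair — two paths of length 4: r = 2·(1/2)^4 = 1/8).
Summing one r·B term per recipient: 1·0.25·0.166 + 3·0.125·0.264 + 2·0.125·0.539 = 0.27525.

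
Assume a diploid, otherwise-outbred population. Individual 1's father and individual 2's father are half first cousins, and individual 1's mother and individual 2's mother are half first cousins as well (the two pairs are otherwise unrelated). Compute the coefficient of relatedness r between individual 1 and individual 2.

Wright's path rule: contributions from independent ancestry routes add.
Individual 1 and individual 2 are related in two ways: half second cousins through their fathers (r = 1/64) and half second cousins through their mothers (r = 1/64).
r = 1/64 + 1/64 = 0.03125.

0.03125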